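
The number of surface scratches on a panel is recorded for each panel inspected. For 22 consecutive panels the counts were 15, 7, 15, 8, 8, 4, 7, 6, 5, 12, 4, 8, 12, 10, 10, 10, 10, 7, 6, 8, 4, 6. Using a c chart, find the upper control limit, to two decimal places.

c̄ = (15 + 7 + 15 + 8 + 8 + 4 + 7 + 6 + 5 + 12 + 4 + 8 + 12 + 10 + 10 + 10 + 10 + 7 + 6 + 8 + 4 + 6) / 22 = 182 / 22 = 8.2727
UCL = c̄ + 3√c̄ = 8.2727 + 3 × √8.2727 = 8.2727 + 3 × 2.8762 = 16.9014

16.90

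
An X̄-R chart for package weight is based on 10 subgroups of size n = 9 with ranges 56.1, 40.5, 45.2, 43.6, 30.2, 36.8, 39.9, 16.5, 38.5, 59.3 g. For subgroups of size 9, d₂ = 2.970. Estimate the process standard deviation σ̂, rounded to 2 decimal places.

13.69

R̄ = (56.1 + 40.5 + 45.2 + 43.6 + 30.2 + 36.8 + 39.9 + 16.5 + 38.5 + 59.3) / 10 = 40.6600
σ̂ = R̄ / d₂ = 40.6600 / 2.970 = 13.6902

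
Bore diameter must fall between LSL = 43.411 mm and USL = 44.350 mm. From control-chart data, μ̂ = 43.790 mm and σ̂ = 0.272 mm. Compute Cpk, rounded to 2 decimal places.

0.46

Cpu = (USL − μ̂) / (3σ̂) = (44.350 − 43.790) / (3 × 0.272) = 0.6863; Cpl = (μ̂ − LSL) / (3σ̂) = (43.790 − 43.411) / (3 × 0.272) = 0.4645; Cpk = min(Cpu, Cpl) = 0.4645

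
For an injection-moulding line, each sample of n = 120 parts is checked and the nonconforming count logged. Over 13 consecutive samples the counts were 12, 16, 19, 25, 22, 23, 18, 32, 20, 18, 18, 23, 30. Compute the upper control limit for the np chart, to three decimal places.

p̄ = Σdᵢ / (k·n) = 276 / (13 × 120) = 0.17692
UCL = np̄ + 3·√(np̄(1−p̄)) = 21.2308 + 3 × √(21.2308×0.82308) = 21.2308 + 3 × 4.1803 = 33.7715

33.772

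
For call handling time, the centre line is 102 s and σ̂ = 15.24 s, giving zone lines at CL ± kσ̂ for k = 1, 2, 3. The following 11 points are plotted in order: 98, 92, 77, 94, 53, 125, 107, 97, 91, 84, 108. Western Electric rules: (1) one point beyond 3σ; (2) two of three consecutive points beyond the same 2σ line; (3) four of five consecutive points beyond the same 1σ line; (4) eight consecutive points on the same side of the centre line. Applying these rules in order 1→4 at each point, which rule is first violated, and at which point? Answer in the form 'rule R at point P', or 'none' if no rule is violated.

rule 1 at point 5

Zone of each point (C = within 1σ̂, B = 1σ̂–2σ̂, A = 2σ̂–3σ̂, * = beyond 3σ̂; sign = side of CL): 1:-C, 2:-C, 3:-B, 4:-C, 5:-*, 6:+B, 7:+C, 8:-C, 9:-C, 10:-B, 11:+C
Rule 1 (one point beyond the 3σ limits) is satisfied at point 5.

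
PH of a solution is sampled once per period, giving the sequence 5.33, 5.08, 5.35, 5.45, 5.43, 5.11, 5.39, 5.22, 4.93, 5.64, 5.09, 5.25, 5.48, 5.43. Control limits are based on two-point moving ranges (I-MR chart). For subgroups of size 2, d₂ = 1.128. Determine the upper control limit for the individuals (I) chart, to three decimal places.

5.994

X̄ = (5.33 + 5.08 + 5.35 + 5.45 + 5.43 + 5.11 + 5.39 + 5.22 + 4.93 + 5.64 + 5.09 + 5.25 + 5.48 + 5.43) / 14 = 5.2986
Moving ranges: 0.25, 0.27, 0.10, 0.02, 0.32, 0.28, 0.17, 0.29, 0.71, 0.55, 0.16, 0.23, 0.05; M̄R̄ = 3.4000 / 13 = 0.2615
UCL = X̄ + 3·M̄R̄/d₂ = 5.2986 + 3 × 0.2615 / 1.128 = 5.9942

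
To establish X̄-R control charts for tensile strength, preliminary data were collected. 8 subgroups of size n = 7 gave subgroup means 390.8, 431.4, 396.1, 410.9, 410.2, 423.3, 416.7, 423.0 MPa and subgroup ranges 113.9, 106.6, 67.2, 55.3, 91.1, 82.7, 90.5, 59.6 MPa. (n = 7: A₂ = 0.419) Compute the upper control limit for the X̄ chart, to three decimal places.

447.729

X̄̄ = (390.8 + 431.4 + 396.1 + 410.9 + 410.2 + 423.3 + 416.7 + 423.0) / 8 = 3302.4000 / 8 = 412.8000
R̄ = (113.9 + 106.6 + 67.2 + 55.3 + 91.1 + 82.7 + 90.5 + 59.6) / 8 = 666.9000 / 8 = 83.3625
UCL = X̄̄ + A₂·R̄ = 412.8000 + 0.419 × 83.3625 = 447.7289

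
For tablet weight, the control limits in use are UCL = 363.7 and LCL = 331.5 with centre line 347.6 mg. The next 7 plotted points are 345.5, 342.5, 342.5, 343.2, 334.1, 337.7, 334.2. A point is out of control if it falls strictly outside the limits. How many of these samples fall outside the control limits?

All 7 points lie within [331.5, 363.7].

0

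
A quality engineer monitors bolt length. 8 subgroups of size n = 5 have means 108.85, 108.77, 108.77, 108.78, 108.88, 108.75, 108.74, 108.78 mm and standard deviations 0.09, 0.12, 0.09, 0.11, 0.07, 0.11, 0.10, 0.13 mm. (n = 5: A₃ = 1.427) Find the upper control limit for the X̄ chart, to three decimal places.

108.936

X̄̄ = (108.85 + 108.77 + 108.77 + 108.78 + 108.88 + 108.75 + 108.74 + 108.78) / 8 = 108.7900
s̄ = (0.09 + 0.12 + 0.09 + 0.11 + 0.07 + 0.11 + 0.10 + 0.13) / 8 = 0.1025
UCL = X̄̄ + A₃·s̄ = 108.7900 + 1.427 × 0.1025 = 108.9363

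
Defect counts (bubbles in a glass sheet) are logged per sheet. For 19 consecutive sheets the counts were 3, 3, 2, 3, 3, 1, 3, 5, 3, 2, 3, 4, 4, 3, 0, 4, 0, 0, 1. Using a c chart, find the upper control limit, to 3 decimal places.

c̄ = (3 + 3 + 2 + 3 + 3 + 1 + 3 + 5 + 3 + 2 + 3 + 4 + 4 + 3 + 0 + 4 + 0 + 0 + 1) / 19 = 47 / 19 = 2.4737
UCL = c̄ + 3√c̄ = 2.4737 + 3 × √2.4737 = 2.4737 + 3 × 1.5728 = 7.1921

7.192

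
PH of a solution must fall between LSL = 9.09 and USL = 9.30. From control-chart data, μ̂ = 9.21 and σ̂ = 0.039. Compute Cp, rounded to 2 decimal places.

Cp = (USL − LSL) / (6σ̂) = (9.30 − 9.09) / (6 × 0.039) = 0.2100 / 0.2340 = 0.8974

0.90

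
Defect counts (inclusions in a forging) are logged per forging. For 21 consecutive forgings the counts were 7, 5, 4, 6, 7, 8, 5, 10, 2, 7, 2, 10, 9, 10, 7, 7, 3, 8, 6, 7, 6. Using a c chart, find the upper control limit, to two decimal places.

c̄ = (7 + 5 + 4 + 6 + 7 + 8 + 5 + 10 + 2 + 7 + 2 + 10 + 9 + 10 + 7 + 7 + 3 + 8 + 6 + 7 + 6) / 21 = 136 / 21 = 6.4762
UCL = c̄ + 3√c̄ = 6.4762 + 3 × √6.4762 = 6.4762 + 3 × 2.5448 = 14.1107

14.11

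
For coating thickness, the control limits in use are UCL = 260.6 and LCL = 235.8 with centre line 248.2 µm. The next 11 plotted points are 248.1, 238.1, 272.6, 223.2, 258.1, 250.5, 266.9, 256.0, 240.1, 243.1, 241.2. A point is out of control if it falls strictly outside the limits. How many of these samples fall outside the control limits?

3

Compare each point to [235.8, 260.6]: sample 3 = 272.6 > UCL; sample 4 = 223.2 < LCL; sample 7 = 266.9 > UCL.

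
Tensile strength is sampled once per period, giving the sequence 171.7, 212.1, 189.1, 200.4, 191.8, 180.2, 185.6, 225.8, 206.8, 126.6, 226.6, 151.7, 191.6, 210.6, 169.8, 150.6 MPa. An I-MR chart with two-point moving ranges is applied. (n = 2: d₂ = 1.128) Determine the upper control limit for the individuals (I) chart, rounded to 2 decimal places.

X̄ = (171.7 + 212.1 + 189.1 + 200.4 + 191.8 + 180.2 + 185.6 + 225.8 + 206.8 + 126.6 + 226.6 + 151.7 + 191.6 + 210.6 + 169.8 + 150.6) / 16 = 186.9375
Moving ranges: 40.4, 23.0, 11.3, 8.6, 11.6, 5.4, 40.2, 19.0, 80.2, 100.0, 74.9, 39.9, 19.0, 40.8, 19.2; M̄R̄ = 533.5000 / 15 = 35.5667
UCL = X̄ + 3·M̄R̄/d₂ = 186.9375 + 3 × 35.5667 / 1.128 = 281.5297

281.53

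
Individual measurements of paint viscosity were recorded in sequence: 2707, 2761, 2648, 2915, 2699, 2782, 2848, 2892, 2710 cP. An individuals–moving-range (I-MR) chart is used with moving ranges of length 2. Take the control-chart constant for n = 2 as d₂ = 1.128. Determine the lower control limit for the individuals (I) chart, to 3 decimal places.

X̄ = (2707 + 2761 + 2648 + 2915 + 2699 + 2782 + 2848 + 2892 + 2710) / 9 = 2773.5556
Moving ranges: 54, 113, 267, 216, 83, 66, 44, 182; M̄R̄ = 1025.0000 / 8 = 128.1250
LCL = X̄ − 3·M̄R̄/d₂ = 2773.5556 − 3 × 128.1250 / 1.128 = 2432.7976

2432.798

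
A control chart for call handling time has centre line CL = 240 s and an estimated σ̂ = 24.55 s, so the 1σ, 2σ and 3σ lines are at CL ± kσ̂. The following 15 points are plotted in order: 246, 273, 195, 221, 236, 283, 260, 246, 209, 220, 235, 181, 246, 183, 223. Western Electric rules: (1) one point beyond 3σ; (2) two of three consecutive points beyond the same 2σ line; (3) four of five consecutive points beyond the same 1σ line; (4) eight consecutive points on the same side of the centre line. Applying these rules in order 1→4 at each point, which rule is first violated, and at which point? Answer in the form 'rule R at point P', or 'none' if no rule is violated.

Zone of each point (C = within 1σ̂, B = 1σ̂–2σ̂, A = 2σ̂–3σ̂, * = beyond 3σ̂; sign = side of CL): 1:+C, 2:+B, 3:-B, 4:-C, 5:-C, 6:+B, 7:+C, 8:+C, 9:-B, 10:-C, 11:-C, 12:-A, 13:+C, 14:-A, 15:-C
Rule 2 (two of three consecutive points beyond the same 2σ limit) is satisfied at point 14.

rule 2 at point 14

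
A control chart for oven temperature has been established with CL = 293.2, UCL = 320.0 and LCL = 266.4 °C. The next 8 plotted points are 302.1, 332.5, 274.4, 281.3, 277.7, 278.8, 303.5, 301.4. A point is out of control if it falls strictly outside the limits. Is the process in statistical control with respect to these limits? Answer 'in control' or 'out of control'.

out of control

Compare each point to [266.4, 320.0]: sample 2 = 332.5 > UCL.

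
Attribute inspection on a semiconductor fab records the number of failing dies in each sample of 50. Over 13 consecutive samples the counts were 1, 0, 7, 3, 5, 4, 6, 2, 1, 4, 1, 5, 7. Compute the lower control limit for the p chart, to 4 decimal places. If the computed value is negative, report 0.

0.0000

p̄ = Σdᵢ / (k·n) = 46 / (13 × 50) = 0.07077
LCL = p̄ − 3·√(p̄(1−p̄)/n) = 0.07077 − 3 × 0.03627 = -0.03803 → 0 (negative, so LCL = 0)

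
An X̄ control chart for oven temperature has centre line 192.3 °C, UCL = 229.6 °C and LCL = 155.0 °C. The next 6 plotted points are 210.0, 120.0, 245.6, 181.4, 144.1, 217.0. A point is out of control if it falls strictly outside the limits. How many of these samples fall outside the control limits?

3

Compare each point to [155.0, 229.6]: sample 2 = 120.0 < LCL; sample 3 = 245.6 > UCL; sample 5 = 144.1 < LCL.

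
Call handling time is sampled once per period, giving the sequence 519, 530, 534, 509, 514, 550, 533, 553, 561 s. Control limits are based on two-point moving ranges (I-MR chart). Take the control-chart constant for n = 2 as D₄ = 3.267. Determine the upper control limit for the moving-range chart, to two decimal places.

Moving ranges: 11, 4, 25, 5, 36, 17, 20, 8; M̄R̄ = 126.0000 / 8 = 15.7500
UCL_MR = D₄·M̄R̄ = 3.267 × 15.7500 = 51.4552

51.46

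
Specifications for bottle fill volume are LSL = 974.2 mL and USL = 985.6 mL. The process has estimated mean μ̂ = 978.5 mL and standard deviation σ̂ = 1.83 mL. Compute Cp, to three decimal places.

1.038

Cp = (USL − LSL) / (6σ̂) = (985.6 − 974.2) / (6 × 1.83) = 11.4000 / 10.9800 = 1.0383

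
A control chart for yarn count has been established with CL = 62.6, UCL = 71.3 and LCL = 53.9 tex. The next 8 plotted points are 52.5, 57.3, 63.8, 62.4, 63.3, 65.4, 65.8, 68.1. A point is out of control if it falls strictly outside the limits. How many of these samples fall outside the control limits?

Compare each point to [53.9, 71.3]: sample 1 = 52.5 < LCL.

1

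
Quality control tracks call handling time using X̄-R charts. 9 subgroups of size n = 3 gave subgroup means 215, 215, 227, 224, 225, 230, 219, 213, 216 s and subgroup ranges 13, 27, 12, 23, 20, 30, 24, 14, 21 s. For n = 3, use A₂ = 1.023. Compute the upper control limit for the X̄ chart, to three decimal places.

X̄̄ = (215 + 215 + 227 + 224 + 225 + 230 + 219 + 213 + 216) / 9 = 1984.0000 / 9 = 220.4444
R̄ = (13 + 27 + 12 + 23 + 20 + 30 + 24 + 14 + 21) / 9 = 184.0000 / 9 = 20.4444
UCL = X̄̄ + A₂·R̄ = 220.4444 + 1.023 × 20.4444 = 241.3591

241.359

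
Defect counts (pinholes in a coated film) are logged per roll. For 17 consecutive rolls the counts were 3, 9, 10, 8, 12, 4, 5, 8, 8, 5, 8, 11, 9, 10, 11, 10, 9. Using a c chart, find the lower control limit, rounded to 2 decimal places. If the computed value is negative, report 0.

c̄ = (3 + 9 + 10 + 8 + 12 + 4 + 5 + 8 + 8 + 5 + 8 + 11 + 9 + 10 + 11 + 10 + 9) / 17 = 140 / 17 = 8.2353
LCL = c̄ − 3√c̄ = 8.2353 − 3 × 2.8697 = -0.3739 → 0 (cannot be negative)

0.00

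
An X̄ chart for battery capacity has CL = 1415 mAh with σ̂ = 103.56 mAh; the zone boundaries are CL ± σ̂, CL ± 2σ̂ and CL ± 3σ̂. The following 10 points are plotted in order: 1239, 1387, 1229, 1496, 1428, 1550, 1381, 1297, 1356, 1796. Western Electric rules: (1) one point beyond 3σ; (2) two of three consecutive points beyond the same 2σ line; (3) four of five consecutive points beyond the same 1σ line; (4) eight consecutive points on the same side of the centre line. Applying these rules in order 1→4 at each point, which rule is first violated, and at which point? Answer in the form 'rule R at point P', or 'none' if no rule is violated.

rule 1 at point 10

Zone of each point (C = within 1σ̂, B = 1σ̂–2σ̂, A = 2σ̂–3σ̂, * = beyond 3σ̂; sign = side of CL): 1:-B, 2:-C, 3:-B, 4:+C, 5:+C, 6:+B, 7:-C, 8:-B, 9:-C, 10:+*
Rule 1 (one point beyond the 3σ limits) is satisfied at point 10.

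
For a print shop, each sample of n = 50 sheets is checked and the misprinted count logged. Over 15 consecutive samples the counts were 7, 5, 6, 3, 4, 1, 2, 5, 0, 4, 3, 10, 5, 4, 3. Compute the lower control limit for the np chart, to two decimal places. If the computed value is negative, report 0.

0.00

p̄ = Σdᵢ / (k·n) = 62 / (15 × 50) = 0.08267
LCL = np̄ − 3·√(np̄(1−p̄)) = 4.1333 − 3 × 1.9472 = -1.7083 → 0 (negative, so LCL = 0)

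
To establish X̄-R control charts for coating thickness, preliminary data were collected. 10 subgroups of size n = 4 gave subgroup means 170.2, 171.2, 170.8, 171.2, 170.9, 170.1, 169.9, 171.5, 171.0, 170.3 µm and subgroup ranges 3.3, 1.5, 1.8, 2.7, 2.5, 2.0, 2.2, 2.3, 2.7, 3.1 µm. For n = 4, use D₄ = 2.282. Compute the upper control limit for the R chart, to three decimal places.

5.500

R̄ = (3.3 + 1.5 + 1.8 + 2.7 + 2.5 + 2.0 + 2.2 + 2.3 + 2.7 + 3.1) / 10 = 24.1000 / 10 = 2.4100
UCL_R = D₄·R̄ = 2.282 × 2.4100 = 5.4996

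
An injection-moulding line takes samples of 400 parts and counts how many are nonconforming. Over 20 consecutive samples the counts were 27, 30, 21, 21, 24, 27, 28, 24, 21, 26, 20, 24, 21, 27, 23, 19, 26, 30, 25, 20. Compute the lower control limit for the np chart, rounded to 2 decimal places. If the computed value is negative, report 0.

9.90

p̄ = Σdᵢ / (k·n) = 484 / (20 × 400) = 0.06050
LCL = np̄ − 3·√(np̄(1−p̄)) = 24.2000 − 3 × 4.7682 = 9.8953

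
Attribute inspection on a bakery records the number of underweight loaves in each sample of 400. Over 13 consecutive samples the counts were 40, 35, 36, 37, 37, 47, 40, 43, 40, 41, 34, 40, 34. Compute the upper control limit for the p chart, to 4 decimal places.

0.1413

p̄ = Σdᵢ / (k·n) = 504 / (13 × 400) = 0.09692
UCL = p̄ + 3·√(p̄(1−p̄)/n) = 0.09692 + 3 × √(0.09692×0.90308/400) = 0.09692 + 3 × 0.01479 = 0.14130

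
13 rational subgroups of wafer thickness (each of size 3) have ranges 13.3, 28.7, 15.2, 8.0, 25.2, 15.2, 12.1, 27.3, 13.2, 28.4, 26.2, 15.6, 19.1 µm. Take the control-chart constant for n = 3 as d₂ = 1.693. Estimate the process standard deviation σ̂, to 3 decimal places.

R̄ = (13.3 + 28.7 + 15.2 + 8.0 + 25.2 + 15.2 + 12.1 + 27.3 + 13.2 + 28.4 + 26.2 + 15.6 + 19.1) / 13 = 19.0385
σ̂ = R̄ / d₂ = 19.0385 / 1.693 = 11.2454

11.245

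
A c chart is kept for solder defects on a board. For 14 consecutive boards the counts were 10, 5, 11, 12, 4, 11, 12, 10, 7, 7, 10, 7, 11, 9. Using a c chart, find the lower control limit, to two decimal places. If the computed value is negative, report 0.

0.00

c̄ = (10 + 5 + 11 + 12 + 4 + 11 + 12 + 10 + 7 + 7 + 10 + 7 + 11 + 9) / 14 = 126 / 14 = 9.0000
LCL = c̄ − 3√c̄ = 9.0000 − 3 × 3.0000 = 0.0000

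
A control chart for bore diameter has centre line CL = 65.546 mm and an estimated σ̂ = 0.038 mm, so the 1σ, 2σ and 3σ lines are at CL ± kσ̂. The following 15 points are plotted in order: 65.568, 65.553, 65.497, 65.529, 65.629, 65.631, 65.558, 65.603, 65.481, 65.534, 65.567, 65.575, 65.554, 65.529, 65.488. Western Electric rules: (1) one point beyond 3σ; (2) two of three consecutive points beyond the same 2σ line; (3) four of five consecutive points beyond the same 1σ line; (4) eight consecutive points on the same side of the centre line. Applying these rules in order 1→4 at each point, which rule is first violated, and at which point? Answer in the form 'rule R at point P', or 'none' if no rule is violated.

rule 2 at point 6

Zone of each point (C = within 1σ̂, B = 1σ̂–2σ̂, A = 2σ̂–3σ̂, * = beyond 3σ̂; sign = side of CL): 1:+C, 2:+C, 3:-B, 4:-C, 5:+A, 6:+A, 7:+C, 8:+B, 9:-B, 10:-C, 11:+C, 12:+C, 13:+C, 14:-C, 15:-B
Rule 2 (two of three consecutive points beyond the same 2σ limit) is satisfied at point 6.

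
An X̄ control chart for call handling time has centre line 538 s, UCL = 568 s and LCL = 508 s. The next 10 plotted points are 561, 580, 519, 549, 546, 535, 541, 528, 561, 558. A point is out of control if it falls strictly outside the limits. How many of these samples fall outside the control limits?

Compare each point to [508, 568]: sample 2 = 580 > UCL.

1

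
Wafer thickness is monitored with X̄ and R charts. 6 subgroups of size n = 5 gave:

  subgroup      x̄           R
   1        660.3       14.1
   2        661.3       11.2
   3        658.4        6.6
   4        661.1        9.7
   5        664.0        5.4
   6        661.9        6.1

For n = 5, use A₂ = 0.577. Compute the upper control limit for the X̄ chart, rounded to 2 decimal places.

666.27

X̄̄ = (660.3 + 661.3 + 658.4 + 661.1 + 664.0 + 661.9) / 6 = 3967.0000 / 6 = 661.1667
R̄ = (14.1 + 11.2 + 6.6 + 9.7 + 5.4 + 6.1) / 6 = 53.1000 / 6 = 8.8500
UCL = X̄̄ + A₂·R̄ = 661.1667 + 0.577 × 8.8500 = 666.2731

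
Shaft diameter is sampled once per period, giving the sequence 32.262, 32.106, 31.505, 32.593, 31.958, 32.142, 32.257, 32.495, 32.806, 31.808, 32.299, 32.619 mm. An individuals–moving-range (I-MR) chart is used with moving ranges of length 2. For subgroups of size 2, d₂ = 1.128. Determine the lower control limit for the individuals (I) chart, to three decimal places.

30.995

X̄ = (32.262 + 32.106 + 31.505 + 32.593 + 31.958 + 32.142 + 32.257 + 32.495 + 32.806 + 31.808 + 32.299 + 32.619) / 12 = 32.2375
Moving ranges: 0.156, 0.601, 1.088, 0.635, 0.184, 0.115, 0.238, 0.311, 0.998, 0.491, 0.320; M̄R̄ = 5.1370 / 11 = 0.4670
LCL = X̄ − 3·M̄R̄/d₂ = 32.2375 − 3 × 0.4670 / 1.128 = 30.9955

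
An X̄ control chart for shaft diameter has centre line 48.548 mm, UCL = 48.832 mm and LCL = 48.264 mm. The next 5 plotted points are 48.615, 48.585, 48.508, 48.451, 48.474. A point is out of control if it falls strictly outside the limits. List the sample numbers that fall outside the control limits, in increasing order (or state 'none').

All 5 points lie within [48.264, 48.832].

none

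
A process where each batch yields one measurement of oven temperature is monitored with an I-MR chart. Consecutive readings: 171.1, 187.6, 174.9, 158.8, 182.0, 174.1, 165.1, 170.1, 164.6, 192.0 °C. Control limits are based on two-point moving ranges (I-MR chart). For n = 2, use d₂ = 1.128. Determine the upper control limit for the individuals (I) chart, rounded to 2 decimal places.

210.47

X̄ = (171.1 + 187.6 + 174.9 + 158.8 + 182.0 + 174.1 + 165.1 + 170.1 + 164.6 + 192.0) / 10 = 174.0300
Moving ranges: 16.5, 12.7, 16.1, 23.2, 7.9, 9.0, 5.0, 5.5, 27.4; M̄R̄ = 123.3000 / 9 = 13.7000
UCL = X̄ + 3·M̄R̄/d₂ = 174.0300 + 3 × 13.7000 / 1.128 = 210.4662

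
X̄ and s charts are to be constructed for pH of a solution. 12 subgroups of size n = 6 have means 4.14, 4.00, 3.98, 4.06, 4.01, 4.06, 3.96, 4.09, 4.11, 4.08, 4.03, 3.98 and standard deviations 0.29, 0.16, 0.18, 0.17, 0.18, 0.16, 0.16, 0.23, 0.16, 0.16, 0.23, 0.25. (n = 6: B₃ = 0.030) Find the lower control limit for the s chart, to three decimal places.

s̄ = (0.29 + 0.16 + 0.18 + 0.17 + 0.18 + 0.16 + 0.16 + 0.23 + 0.16 + 0.16 + 0.23 + 0.25) / 12 = 0.1942
LCL_s = B₃·s̄ = 0.030 × 0.1942 = 0.0058

0.006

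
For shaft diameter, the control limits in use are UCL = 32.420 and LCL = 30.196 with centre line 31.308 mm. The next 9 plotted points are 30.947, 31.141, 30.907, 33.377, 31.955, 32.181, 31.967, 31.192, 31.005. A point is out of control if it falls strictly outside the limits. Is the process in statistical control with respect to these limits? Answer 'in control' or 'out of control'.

out of control

Compare each point to [30.196, 32.420]: sample 4 = 33.377 > UCL.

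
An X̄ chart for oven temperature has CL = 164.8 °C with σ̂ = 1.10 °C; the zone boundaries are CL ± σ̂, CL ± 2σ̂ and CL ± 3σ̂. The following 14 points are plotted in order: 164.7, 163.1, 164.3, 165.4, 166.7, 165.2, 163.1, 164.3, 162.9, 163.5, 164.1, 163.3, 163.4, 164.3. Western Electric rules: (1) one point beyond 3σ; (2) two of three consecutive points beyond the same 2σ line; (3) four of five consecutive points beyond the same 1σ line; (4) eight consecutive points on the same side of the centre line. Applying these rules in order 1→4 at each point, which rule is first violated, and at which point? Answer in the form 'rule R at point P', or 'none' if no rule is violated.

Zone of each point (C = within 1σ̂, B = 1σ̂–2σ̂, A = 2σ̂–3σ̂, * = beyond 3σ̂; sign = side of CL): 1:-C, 2:-B, 3:-C, 4:+C, 5:+B, 6:+C, 7:-B, 8:-C, 9:-B, 10:-B, 11:-C, 12:-B, 13:-B, 14:-C
Rule 3 (four of five consecutive points beyond the same 1σ limit) is satisfied at point 13.

rule 3 at point 13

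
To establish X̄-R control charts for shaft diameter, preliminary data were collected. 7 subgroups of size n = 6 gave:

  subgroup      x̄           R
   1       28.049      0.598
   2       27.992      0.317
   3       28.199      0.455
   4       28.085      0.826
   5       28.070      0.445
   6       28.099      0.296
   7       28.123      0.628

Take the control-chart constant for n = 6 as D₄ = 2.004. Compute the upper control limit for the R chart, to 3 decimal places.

R̄ = (0.598 + 0.317 + 0.455 + 0.826 + 0.445 + 0.296 + 0.628) / 7 = 3.5650 / 7 = 0.5093
UCL_R = D₄·R̄ = 2.004 × 0.5093 = 1.0206

1.021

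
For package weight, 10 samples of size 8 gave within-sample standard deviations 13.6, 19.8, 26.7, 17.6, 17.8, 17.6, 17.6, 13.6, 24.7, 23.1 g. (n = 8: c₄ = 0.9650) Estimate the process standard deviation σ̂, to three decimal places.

s̄ = (13.6 + 19.8 + 26.7 + 17.6 + 17.8 + 17.6 + 17.6 + 13.6 + 24.7 + 23.1) / 10 = 19.2100
σ̂ = s̄ / c₄ = 19.2100 / 0.9650 = 19.9067

19.907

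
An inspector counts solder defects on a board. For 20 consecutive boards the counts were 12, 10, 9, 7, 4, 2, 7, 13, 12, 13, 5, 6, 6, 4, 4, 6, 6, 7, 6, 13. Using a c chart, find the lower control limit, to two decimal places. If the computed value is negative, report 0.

c̄ = (12 + 10 + 9 + 7 + 4 + 2 + 7 + 13 + 12 + 13 + 5 + 6 + 6 + 4 + 4 + 6 + 6 + 7 + 6 + 13) / 20 = 152 / 20 = 7.6000
LCL = c̄ − 3√c̄ = 7.6000 − 3 × 2.7568 = -0.6704 → 0 (cannot be negative)

0.00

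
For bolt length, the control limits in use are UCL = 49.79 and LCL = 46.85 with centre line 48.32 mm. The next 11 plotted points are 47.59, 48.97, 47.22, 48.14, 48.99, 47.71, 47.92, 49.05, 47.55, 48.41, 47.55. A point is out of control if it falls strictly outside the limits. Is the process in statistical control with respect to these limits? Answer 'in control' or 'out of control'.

All 11 points lie within [46.85, 49.79].

in control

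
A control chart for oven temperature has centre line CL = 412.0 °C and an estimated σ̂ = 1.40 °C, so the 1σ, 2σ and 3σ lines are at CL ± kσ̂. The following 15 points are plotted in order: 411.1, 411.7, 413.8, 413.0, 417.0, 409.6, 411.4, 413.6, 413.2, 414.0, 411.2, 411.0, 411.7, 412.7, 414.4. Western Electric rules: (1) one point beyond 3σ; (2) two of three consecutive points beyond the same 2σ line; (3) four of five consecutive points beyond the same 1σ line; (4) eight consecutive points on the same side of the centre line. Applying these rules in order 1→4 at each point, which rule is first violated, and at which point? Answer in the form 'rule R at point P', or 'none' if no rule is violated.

rule 1 at point 5

Zone of each point (C = within 1σ̂, B = 1σ̂–2σ̂, A = 2σ̂–3σ̂, * = beyond 3σ̂; sign = side of CL): 1:-C, 2:-C, 3:+B, 4:+C, 5:+*, 6:-B, 7:-C, 8:+B, 9:+C, 10:+B, 11:-C, 12:-C, 13:-C, 14:+C, 15:+B
Rule 1 (one point beyond the 3σ limits) is satisfied at point 5.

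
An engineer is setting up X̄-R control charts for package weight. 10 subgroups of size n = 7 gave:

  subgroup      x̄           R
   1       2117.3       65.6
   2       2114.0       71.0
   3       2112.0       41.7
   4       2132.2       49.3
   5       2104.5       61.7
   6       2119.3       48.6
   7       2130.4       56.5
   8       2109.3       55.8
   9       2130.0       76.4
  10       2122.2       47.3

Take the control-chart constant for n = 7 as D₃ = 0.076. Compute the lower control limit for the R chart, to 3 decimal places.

R̄ = (65.6 + 71.0 + 41.7 + 49.3 + 61.7 + 48.6 + 56.5 + 55.8 + 76.4 + 47.3) / 10 = 573.9000 / 10 = 57.3900
LCL_R = D₃·R̄ = 0.076 × 57.3900 = 4.3616

4.362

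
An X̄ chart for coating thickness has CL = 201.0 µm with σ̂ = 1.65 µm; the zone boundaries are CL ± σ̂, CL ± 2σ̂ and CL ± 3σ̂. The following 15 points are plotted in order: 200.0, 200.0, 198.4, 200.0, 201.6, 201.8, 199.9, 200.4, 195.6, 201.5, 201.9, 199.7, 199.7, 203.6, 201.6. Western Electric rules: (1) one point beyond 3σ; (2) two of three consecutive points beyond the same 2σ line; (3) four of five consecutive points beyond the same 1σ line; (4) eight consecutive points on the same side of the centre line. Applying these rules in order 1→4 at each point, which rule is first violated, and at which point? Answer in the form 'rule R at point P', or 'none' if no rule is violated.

rule 1 at point 9

Zone of each point (C = within 1σ̂, B = 1σ̂–2σ̂, A = 2σ̂–3σ̂, * = beyond 3σ̂; sign = side of CL): 1:-C, 2:-C, 3:-B, 4:-C, 5:+C, 6:+C, 7:-C, 8:-C, 9:-*, 10:+C, 11:+C, 12:-C, 13:-C, 14:+B, 15:+C
Rule 1 (one point beyond the 3σ limits) is satisfied at point 9.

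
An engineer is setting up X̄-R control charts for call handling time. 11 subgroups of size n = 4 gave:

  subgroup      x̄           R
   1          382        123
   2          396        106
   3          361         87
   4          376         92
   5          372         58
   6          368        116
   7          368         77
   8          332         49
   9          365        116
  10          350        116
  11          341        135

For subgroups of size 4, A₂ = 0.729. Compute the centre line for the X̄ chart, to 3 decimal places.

X̄̄ = (382 + 396 + 361 + 376 + 372 + 368 + 368 + 332 + 365 + 350 + 341) / 11 = 4011.0000 / 11 = 364.6364
CL = X̄̄ = 364.6364

364.636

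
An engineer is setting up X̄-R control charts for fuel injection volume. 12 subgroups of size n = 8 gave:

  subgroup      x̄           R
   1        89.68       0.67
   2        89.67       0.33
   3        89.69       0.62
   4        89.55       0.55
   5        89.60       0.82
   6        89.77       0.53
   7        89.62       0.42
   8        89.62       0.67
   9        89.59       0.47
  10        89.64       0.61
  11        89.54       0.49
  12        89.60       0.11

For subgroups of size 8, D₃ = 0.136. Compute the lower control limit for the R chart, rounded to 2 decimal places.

0.07

R̄ = (0.67 + 0.33 + 0.62 + 0.55 + 0.82 + 0.53 + 0.42 + 0.67 + 0.47 + 0.61 + 0.49 + 0.11) / 12 = 6.2900 / 12 = 0.5242
LCL_R = D₃·R̄ = 0.136 × 0.5242 = 0.0713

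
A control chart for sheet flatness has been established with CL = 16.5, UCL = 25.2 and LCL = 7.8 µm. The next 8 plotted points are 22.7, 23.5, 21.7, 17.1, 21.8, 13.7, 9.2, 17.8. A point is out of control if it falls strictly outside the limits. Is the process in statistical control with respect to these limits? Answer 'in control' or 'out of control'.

in control

All 8 points lie within [7.8, 25.2].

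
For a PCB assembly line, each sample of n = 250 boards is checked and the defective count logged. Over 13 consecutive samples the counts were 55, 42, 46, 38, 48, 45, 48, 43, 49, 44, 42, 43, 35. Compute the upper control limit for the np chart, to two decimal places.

62.60

p̄ = Σdᵢ / (k·n) = 578 / (13 × 250) = 0.17785
UCL = np̄ + 3·√(np̄(1−p̄)) = 44.4615 + 3 × √(44.4615×0.82215) = 44.4615 + 3 × 6.0460 = 62.5996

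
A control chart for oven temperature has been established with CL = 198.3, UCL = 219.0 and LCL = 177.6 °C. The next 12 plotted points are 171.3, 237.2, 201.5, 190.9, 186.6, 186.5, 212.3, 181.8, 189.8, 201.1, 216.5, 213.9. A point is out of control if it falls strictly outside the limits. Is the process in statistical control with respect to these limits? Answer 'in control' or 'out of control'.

out of control

Compare each point to [177.6, 219.0]: sample 1 = 171.3 < LCL; sample 2 = 237.2 > UCL.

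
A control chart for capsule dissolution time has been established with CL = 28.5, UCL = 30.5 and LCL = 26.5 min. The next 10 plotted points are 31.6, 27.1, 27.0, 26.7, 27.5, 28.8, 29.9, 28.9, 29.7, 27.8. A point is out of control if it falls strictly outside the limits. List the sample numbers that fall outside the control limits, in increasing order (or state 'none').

1

Compare each point to [26.5, 30.5]: sample 1 = 31.6 > UCL.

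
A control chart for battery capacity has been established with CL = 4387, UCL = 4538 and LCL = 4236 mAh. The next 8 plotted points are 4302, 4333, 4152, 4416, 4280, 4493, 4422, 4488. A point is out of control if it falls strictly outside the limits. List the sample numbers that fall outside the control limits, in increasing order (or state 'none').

Compare each point to [4236, 4538]: sample 3 = 4152 < LCL.

3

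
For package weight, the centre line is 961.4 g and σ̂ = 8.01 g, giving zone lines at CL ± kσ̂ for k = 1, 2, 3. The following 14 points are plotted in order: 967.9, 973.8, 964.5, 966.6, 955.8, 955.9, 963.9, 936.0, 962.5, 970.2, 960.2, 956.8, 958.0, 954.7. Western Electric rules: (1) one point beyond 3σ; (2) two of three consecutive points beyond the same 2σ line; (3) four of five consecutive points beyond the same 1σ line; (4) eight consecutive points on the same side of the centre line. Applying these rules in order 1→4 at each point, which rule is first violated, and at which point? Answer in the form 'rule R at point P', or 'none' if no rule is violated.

rule 1 at point 8

Zone of each point (C = within 1σ̂, B = 1σ̂–2σ̂, A = 2σ̂–3σ̂, * = beyond 3σ̂; sign = side of CL): 1:+C, 2:+B, 3:+C, 4:+C, 5:-C, 6:-C, 7:+C, 8:-*, 9:+C, 10:+B, 11:-C, 12:-C, 13:-C, 14:-C
Rule 1 (one point beyond the 3σ limits) is satisfied at point 8.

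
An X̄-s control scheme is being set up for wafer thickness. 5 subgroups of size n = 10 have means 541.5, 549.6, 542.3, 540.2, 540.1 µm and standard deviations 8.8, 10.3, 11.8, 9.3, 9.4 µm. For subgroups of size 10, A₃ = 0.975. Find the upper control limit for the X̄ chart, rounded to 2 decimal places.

X̄̄ = (541.5 + 549.6 + 542.3 + 540.2 + 540.1) / 5 = 542.7400
s̄ = (8.8 + 10.3 + 11.8 + 9.3 + 9.4) / 5 = 9.9200
UCL = X̄̄ + A₃·s̄ = 542.7400 + 0.975 × 9.9200 = 552.4120

552.41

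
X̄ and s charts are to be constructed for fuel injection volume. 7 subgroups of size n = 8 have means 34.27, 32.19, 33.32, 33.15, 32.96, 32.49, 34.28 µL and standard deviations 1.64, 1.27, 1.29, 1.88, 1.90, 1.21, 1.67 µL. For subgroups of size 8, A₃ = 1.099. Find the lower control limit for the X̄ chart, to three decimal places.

X̄̄ = (34.27 + 32.19 + 33.32 + 33.15 + 32.96 + 32.49 + 34.28) / 7 = 33.2371
s̄ = (1.64 + 1.27 + 1.29 + 1.88 + 1.90 + 1.21 + 1.67) / 7 = 1.5514
LCL = X̄̄ − A₃·s̄ = 33.2371 − 1.099 × 1.5514 = 31.5321

31.532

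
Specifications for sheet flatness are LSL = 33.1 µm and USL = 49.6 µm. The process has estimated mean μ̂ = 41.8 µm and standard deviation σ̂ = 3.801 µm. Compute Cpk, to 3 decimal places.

0.684

Cpu = (USL − μ̂) / (3σ̂) = (49.6 − 41.8) / (3 × 3.801) = 0.6840; Cpl = (μ̂ − LSL) / (3σ̂) = (41.8 − 33.1) / (3 × 3.801) = 0.7630; Cpk = min(Cpu, Cpl) = 0.6840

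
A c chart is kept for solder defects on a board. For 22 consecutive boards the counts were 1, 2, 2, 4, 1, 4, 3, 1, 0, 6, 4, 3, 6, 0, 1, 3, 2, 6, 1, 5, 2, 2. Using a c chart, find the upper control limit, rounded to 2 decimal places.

c̄ = (1 + 2 + 2 + 4 + 1 + 4 + 3 + 1 + 0 + 6 + 4 + 3 + 6 + 0 + 1 + 3 + 2 + 6 + 1 + 5 + 2 + 2) / 22 = 59 / 22 = 2.6818
UCL = c̄ + 3√c̄ = 2.6818 + 3 × √2.6818 = 2.6818 + 3 × 1.6376 = 7.5947

7.59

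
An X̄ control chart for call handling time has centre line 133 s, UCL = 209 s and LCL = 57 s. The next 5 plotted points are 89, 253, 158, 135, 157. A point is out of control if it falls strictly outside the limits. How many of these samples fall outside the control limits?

Compare each point to [57, 209]: sample 2 = 253 > UCL.

1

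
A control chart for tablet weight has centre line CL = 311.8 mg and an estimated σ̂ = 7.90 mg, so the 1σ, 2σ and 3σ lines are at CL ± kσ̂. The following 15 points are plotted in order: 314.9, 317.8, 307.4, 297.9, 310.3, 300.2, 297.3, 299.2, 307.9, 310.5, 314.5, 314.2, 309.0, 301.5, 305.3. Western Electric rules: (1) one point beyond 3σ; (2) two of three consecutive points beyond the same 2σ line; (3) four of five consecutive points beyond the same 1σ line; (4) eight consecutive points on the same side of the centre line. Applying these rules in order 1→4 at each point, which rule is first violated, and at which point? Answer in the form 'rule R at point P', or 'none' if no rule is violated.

Zone of each point (C = within 1σ̂, B = 1σ̂–2σ̂, A = 2σ̂–3σ̂, * = beyond 3σ̂; sign = side of CL): 1:+C, 2:+C, 3:-C, 4:-B, 5:-C, 6:-B, 7:-B, 8:-B, 9:-C, 10:-C, 11:+C, 12:+C, 13:-C, 14:-B, 15:-C
Rule 3 (four of five consecutive points beyond the same 1σ limit) is satisfied at point 8.

rule 3 at point 8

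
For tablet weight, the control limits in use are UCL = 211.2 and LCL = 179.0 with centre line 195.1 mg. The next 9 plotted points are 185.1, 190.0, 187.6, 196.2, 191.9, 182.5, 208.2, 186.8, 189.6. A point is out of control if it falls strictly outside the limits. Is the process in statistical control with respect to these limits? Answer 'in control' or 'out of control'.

All 9 points lie within [179.0, 211.2].

in control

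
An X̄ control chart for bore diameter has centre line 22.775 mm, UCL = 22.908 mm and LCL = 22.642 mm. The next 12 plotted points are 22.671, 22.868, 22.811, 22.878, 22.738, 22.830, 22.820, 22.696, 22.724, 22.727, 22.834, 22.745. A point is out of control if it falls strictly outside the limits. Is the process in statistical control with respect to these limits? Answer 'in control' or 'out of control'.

in control

All 12 points lie within [22.642, 22.908].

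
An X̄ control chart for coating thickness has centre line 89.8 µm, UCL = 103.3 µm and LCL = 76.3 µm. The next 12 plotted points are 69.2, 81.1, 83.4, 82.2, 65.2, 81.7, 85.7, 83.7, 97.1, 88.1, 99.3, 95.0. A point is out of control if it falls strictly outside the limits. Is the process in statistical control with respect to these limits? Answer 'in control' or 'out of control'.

Compare each point to [76.3, 103.3]: sample 1 = 69.2 < LCL; sample 5 = 65.2 < LCL.

out of control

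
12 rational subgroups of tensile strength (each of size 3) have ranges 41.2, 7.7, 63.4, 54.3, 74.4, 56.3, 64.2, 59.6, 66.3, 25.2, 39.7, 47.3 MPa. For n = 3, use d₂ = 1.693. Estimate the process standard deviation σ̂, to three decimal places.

29.514

R̄ = (41.2 + 7.7 + 63.4 + 54.3 + 74.4 + 56.3 + 64.2 + 59.6 + 66.3 + 25.2 + 39.7 + 47.3) / 12 = 49.9667
σ̂ = R̄ / d₂ = 49.9667 / 1.693 = 29.5137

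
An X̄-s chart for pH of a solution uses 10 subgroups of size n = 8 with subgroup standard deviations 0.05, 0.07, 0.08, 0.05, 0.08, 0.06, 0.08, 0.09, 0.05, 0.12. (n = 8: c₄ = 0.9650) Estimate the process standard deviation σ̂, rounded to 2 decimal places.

s̄ = (0.05 + 0.07 + 0.08 + 0.05 + 0.08 + 0.06 + 0.08 + 0.09 + 0.05 + 0.12) / 10 = 0.0730
σ̂ = s̄ / c₄ = 0.0730 / 0.9650 = 0.0756

0.08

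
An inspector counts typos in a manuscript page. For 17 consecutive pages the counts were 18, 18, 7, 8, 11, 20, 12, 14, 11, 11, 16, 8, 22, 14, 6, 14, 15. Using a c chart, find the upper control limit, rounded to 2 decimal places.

24.15

c̄ = (18 + 18 + 7 + 8 + 11 + 20 + 12 + 14 + 11 + 11 + 16 + 8 + 22 + 14 + 6 + 14 + 15) / 17 = 225 / 17 = 13.2353
UCL = c̄ + 3√c̄ = 13.2353 + 3 × √13.2353 = 13.2353 + 3 × 3.6380 = 24.1494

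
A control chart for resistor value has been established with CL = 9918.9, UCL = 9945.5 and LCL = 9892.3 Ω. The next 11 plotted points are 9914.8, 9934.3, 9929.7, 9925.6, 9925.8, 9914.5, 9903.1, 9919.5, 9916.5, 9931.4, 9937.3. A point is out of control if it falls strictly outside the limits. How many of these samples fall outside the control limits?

All 11 points lie within [9892.3, 9945.5].

0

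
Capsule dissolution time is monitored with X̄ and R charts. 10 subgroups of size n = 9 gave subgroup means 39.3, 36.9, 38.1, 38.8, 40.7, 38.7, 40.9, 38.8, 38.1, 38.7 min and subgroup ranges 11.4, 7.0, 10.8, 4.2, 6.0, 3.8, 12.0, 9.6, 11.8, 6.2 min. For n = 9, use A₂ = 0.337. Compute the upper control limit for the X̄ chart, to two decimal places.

41.69

X̄̄ = (39.3 + 36.9 + 38.1 + 38.8 + 40.7 + 38.7 + 40.9 + 38.8 + 38.1 + 38.7) / 10 = 389.0000 / 10 = 38.9000
R̄ = (11.4 + 7.0 + 10.8 + 4.2 + 6.0 + 3.8 + 12.0 + 9.6 + 11.8 + 6.2) / 10 = 82.8000 / 10 = 8.2800
UCL = X̄̄ + A₂·R̄ = 38.9000 + 0.337 × 8.2800 = 41.6904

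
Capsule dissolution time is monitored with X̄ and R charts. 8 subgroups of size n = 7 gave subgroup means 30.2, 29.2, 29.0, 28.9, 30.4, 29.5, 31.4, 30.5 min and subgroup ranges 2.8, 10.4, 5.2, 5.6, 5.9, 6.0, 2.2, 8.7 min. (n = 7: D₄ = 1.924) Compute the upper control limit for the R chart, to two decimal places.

11.26

R̄ = (2.8 + 10.4 + 5.2 + 5.6 + 5.9 + 6.0 + 2.2 + 8.7) / 8 = 46.8000 / 8 = 5.8500
UCL_R = D₄·R̄ = 1.924 × 5.8500 = 11.2554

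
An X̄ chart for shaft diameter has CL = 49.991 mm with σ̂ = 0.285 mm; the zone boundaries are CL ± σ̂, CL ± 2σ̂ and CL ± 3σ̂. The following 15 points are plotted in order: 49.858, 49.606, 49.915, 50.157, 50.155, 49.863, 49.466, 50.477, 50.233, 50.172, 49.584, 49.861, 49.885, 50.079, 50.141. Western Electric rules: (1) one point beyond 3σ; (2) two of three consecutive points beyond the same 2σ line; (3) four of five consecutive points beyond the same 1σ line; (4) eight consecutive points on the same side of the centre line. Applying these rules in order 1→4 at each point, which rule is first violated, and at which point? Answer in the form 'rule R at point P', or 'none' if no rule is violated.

Zone of each point (C = within 1σ̂, B = 1σ̂–2σ̂, A = 2σ̂–3σ̂, * = beyond 3σ̂; sign = side of CL): 1:-C, 2:-B, 3:-C, 4:+C, 5:+C, 6:-C, 7:-B, 8:+B, 9:+C, 10:+C, 11:-B, 12:-C, 13:-C, 14:+C, 15:+C
No rule fires across all 15 points.

none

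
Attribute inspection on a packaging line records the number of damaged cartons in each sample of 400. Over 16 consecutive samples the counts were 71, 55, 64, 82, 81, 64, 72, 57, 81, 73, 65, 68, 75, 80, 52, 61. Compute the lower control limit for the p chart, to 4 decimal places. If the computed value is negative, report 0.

0.1154

p̄ = Σdᵢ / (k·n) = 1101 / (16 × 400) = 0.17203
LCL = p̄ − 3·√(p̄(1−p̄)/n) = 0.17203 − 3 × 0.01887 = 0.11542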